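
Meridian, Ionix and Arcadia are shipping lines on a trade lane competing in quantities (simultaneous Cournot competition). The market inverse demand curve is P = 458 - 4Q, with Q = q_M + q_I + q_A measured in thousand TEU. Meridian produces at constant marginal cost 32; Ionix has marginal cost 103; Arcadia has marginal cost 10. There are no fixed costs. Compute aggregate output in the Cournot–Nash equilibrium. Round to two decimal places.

76.81

Meridian's profit: π_M = (458 - 4Q)q_M - (32q_M). Setting ∂π_M/∂q_M = 0: 426 - 8q_M - 4(q_I + q_A) = 0.
Ionix's first-order condition: 355 - 8q_I - 4(q_M + q_A) = 0.
Arcadia's first-order condition: 448 - 8q_A - 4(q_M + q_I) = 0.
Summing all 3 equations gives 1229 − 16Q = 0, hence Q = 1229/16.
Back-substituting: q_M = (426 − 1229/4)/4 = 475/16, q_I = (355 − 1229/4)/4 = 191/16, q_A = (448 − 1229/4)/4 = 563/16.
Total output Q = 475/16 + 191/16 + 563/16 = 1229/16.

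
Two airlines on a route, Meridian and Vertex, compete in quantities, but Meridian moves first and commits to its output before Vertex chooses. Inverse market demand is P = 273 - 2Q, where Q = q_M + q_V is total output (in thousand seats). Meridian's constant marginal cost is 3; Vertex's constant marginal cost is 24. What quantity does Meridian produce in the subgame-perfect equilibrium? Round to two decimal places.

72.75

Solve by backward induction. Given q_M, the follower Vertex maximises π_V = (273 - 2q_M - 2q_V)q_V - 24q_V.
Follower FOC: 249 - 2q_M - 4q_V = 0, so q_V(q_M) = (249 - 2q_M)/4.
The leader anticipates this reaction. Substituting into P = 273 - 2Q gives P = 297/2 - q_M, so π_M = (297/2 - q_M)q_M - 3q_M.
Maximising: ∂π_M/∂q_M = 291/2 - 2q_M = 0, giving q_M = 291/4.
Then q_V = (249 - 2·(291/4))/4 = 207/8.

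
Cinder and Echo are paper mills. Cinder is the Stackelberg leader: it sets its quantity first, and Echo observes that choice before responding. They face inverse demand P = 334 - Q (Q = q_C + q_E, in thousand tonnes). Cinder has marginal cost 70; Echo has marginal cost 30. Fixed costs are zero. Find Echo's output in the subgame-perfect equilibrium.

96

Solve by backward induction. Given q_C, the follower Echo maximises π_E = (334 - q_C - q_E)q_E - 30q_E.
Setting the follower's marginal profit to zero, 304 - q_C - 2q_E = 0, i.e. q_E = (304 - q_C)/2.
The leader anticipates this reaction. Substituting into P = 334 - Q gives P = 182 - (1/2)q_C, so π_C = (182 - (1/2)q_C)q_C - 70q_C.
Leader FOC: 112 - q_C = 0, so q_C = 112.
Then q_E = (304 - 112)/2 = 96.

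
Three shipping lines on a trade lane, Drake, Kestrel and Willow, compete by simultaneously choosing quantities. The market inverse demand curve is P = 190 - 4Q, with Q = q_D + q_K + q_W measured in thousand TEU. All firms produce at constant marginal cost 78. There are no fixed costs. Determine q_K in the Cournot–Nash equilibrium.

7

A representative firm's profit is π_i = q_i(190 - 4Q) - 78q_i.
First-order condition (treating rivals' output as given): 112 - 8q_i - 4·Σ_{j≠i} q_j = 0.
By symmetry each firm produces the same amount; substituting Σ_{j≠i} q_j = 2q_i yields q_i = 112/16 = 7.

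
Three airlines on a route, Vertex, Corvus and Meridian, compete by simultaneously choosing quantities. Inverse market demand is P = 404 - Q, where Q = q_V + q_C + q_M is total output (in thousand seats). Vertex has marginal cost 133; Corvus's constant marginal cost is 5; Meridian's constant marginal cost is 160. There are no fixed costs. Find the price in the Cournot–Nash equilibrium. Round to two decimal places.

175.50

Vertex's profit: π_V = (404 - Q)q_V - (133q_V). Setting ∂π_V/∂q_V = 0: 271 - 2q_V - (q_C + q_M) = 0.
Corvus's profit: π_C = (404 - Q)q_C - (5q_C). Setting ∂π_C/∂q_C = 0: 399 - 2q_C - (q_V + q_M) = 0.
Meridian's first-order condition: 244 - 2q_M - (q_V + q_C) = 0.
Summing all 3 equations gives 914 − 4Q = 0, hence Q = 457/2.
Back-substituting: q_V = (271 − 457/2) = 85/2, q_C = (399 − 457/2) = 341/2, q_M = (244 − 457/2) = 31/2.
Total output Q = 457/2, so price P = 404 - 457/2 = 351/2.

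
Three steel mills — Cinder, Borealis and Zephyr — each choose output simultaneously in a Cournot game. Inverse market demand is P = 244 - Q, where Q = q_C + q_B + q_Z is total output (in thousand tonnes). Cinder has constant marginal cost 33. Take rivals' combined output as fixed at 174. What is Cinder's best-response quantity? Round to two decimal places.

18.50

With rivals' combined output fixed at 174, Cinder's profit is π_C = (244 - 174 - q_C)q_C - (33q_C) = (70 - q_C)q_C - (33q_C).
∂π_C/∂q_C = 37 - 2q_C = 0, so q_C = 37/2.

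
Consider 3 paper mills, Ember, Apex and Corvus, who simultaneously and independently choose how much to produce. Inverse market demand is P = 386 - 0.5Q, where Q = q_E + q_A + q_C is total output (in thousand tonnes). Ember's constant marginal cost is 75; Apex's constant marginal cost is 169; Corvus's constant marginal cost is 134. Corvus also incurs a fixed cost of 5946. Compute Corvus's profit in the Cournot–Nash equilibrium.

Ember's profit: π_E = (386 - 0.5Q)q_E - (75q_E). Setting ∂π_E/∂q_E = 0: 311 - q_E - (1/2)(q_A + q_C) = 0.
Apex's first-order condition: 217 - q_A - (1/2)(q_E + q_C) = 0.
Corvus's first-order condition: 252 - q_C - (1/2)(q_E + q_A) = 0.
Adding the 3 first-order conditions: 780 − 2Q = 0, so Q = 390.
Back-substituting: q_E = (311 − 195)/(1/2) = 232, q_A = (217 − 195)/(1/2) = 44, q_C = (252 − 195)/(1/2) = 114.
Price P = 386 - (1/2)·390 = 191.
Corvus's profit: (191 - 134)·114 - 5946 = 552.

552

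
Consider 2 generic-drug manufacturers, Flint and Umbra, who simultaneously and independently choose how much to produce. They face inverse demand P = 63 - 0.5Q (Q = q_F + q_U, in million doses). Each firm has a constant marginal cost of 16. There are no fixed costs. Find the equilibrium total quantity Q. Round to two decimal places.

62.67

A representative firm's profit is π_i = q_i(63 - 0.5Q) - 16q_i.
First-order condition (treating rivals' output as given): 47 - q_i - (1/2)q_j = 0.
By symmetry each firm produces the same amount; substituting q_j = q_i yields q_i = 47/(3/2) = 94/3.
Total output Q = 94/3 + 94/3 = 188/3.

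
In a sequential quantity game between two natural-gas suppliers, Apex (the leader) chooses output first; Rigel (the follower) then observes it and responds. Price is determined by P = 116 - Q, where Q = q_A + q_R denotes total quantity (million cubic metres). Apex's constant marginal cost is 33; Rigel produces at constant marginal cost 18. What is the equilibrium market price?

The follower Rigel best-responds to any q_A: π_R = (116 - Q)q_R - 18q_R.
Setting the follower's marginal profit to zero, 98 - q_A - 2q_R = 0, i.e. q_R = (98 - q_A)/2.
Apex substitutes q_R(q_A) into its own profit: π_A = q_A(116 - q_A - (98 - q_A)/2) - 33q_A = (67 - (1/2)q_A)q_A - 33q_A.
Maximising: ∂π_A/∂q_A = 34 - q_A = 0, giving q_A = 34.
Then q_R = (98 - 34)/2 = 32.
Total output Q = 66, so price P = 116 - 66 = 50.

50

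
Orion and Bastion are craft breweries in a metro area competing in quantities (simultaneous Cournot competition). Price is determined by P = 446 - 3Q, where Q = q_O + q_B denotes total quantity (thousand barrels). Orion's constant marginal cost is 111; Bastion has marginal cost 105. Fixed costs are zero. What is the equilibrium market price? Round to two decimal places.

220.67

Orion's profit: π_O = (446 - 3Q)q_O - (111q_O). Setting ∂π_O/∂q_O = 0: 335 - 6q_O - 3(q_B) = 0.
Bastion's first-order condition: 341 - 6q_B - 3(q_O) = 0.
So q_O = (335 - 3q_B)/6 and q_B = (341 - 3q_O)/6.
Solving the pair: q_O = 329/9, q_B = 347/9.
Total output Q = 676/9, so price P = 446 - 3·(676/9) = 662/3.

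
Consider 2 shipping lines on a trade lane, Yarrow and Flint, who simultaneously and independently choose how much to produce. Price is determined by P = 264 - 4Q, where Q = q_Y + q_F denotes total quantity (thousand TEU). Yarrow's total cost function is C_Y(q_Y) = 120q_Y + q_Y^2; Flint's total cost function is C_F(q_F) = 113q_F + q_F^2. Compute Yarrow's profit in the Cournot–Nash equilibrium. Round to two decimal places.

495.25

Yarrow's profit: π_Y = (264 - 4Q)q_Y - (120q_Y + q_Y²). Setting ∂π_Y/∂q_Y = 0: 144 - 10q_Y - 4(q_F) = 0.
Flint's profit: π_F = (264 - 4Q)q_F - (113q_F + q_F²). Setting ∂π_F/∂q_F = 0: 151 - 10q_F - 4(q_Y) = 0.
So q_Y = (144 - 4q_F)/10 and q_F = (151 - 4q_Y)/10.
Substituting one into the other gives q_Y = 209/21 and q_F = 467/42.
Price P = 264 - 4·(295/14) = 1258/7.
Yarrow's profit: (1258/7)·(209/21) - 120·(209/21) - (209/21)² = 495.2494.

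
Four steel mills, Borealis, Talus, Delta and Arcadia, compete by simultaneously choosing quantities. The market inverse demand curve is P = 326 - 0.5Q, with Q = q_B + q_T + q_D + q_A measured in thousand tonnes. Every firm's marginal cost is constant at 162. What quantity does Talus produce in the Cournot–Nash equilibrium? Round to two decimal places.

65.60

Each firm earns π_i = (326 - 0.5Q)q_i - 162q_i.
Setting ∂π_i/∂q_i = 0 with rivals' quantities fixed: 164 - q_i - (1/2)·Σ_{j≠i} q_j = 0.
With identical firms every q_j equals q_i, so Σ_{j≠i} q_j = 3q_i and 164 = (5/2)q_i, giving q_i = 328/5.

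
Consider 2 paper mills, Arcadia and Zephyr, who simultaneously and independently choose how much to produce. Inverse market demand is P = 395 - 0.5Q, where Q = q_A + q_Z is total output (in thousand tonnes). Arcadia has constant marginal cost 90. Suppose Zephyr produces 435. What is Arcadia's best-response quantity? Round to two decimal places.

87.50

With the rival's output fixed at 435, Arcadia's profit is π_A = (395 - (1/2)·435 - (1/2)q_A)q_A - (90q_A) = (355/2 - (1/2)q_A)q_A - (90q_A).
∂π_A/∂q_A = 175/2 - q_A = 0, so q_A = 175/2.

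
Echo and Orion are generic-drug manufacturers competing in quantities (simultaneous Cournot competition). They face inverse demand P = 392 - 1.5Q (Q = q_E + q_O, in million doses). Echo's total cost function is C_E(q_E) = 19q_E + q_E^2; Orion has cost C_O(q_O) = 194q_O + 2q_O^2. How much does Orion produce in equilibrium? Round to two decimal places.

13.15

Echo's profit: π_E = (392 - 1.5Q)q_E - (19q_E + q_E²). Setting ∂π_E/∂q_E = 0: 373 - 5q_E - (3/2)(q_O) = 0.
Orion's first-order condition: 198 - 7q_O - (3/2)(q_E) = 0.
Best responses: q_E = (373 - (3/2)q_O)/5, q_O = (198 - (3/2)q_E)/7.
Solving the pair: q_E = 70.6565, q_O = 1722/131.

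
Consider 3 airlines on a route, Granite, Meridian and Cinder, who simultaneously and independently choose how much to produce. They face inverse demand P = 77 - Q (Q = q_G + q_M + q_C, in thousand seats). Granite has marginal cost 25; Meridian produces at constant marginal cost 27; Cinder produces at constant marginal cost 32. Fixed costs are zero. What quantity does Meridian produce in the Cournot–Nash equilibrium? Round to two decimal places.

Granite's profit: π_G = (77 - Q)q_G - (25q_G). Setting ∂π_G/∂q_G = 0: 52 - 2q_G - (q_M + q_C) = 0.
Meridian's profit: π_M = (77 - Q)q_M - (27q_M). Setting ∂π_M/∂q_M = 0: 50 - 2q_M - (q_G + q_C) = 0.
Cinder's first-order condition: 45 - 2q_C - (q_G + q_M) = 0.
Adding the 3 first-order conditions: 147 − 4Q = 0, so Q = 147/4.
Back-substituting: q_G = (52 − 147/4) = 61/4, q_M = (50 − 147/4) = 53/4, q_C = (45 − 147/4) = 33/4.

13.25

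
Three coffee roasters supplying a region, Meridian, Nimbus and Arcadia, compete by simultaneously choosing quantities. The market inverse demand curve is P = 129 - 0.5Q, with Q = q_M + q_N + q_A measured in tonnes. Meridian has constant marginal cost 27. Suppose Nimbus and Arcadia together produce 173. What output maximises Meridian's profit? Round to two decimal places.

With rivals' combined output fixed at 173, Meridian's profit is π_M = (129 - (1/2)·173 - (1/2)q_M)q_M - (27q_M) = (85/2 - (1/2)q_M)q_M - (27q_M).
∂π_M/∂q_M = 31/2 - q_M = 0, so q_M = 31/2.

15.50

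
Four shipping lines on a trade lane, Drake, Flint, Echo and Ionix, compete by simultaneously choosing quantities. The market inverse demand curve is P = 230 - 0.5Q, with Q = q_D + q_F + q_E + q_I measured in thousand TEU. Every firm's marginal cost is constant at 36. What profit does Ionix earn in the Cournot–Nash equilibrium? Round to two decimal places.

Each firm earns π_i = (230 - 0.5Q)q_i - 36q_i.
First-order condition (treating rivals' output as given): 194 - q_i - (1/2)·Σ_{j≠i} q_j = 0.
By symmetry each firm produces the same amount; substituting Σ_{j≠i} q_j = 3q_i yields q_i = 194/(5/2) = 388/5.
Price P = 230 - (1/2)·(1552/5) = 374/5.
Ionix's profit: (374/5 - 36)·(388/5) = 3010.8800.

3010.88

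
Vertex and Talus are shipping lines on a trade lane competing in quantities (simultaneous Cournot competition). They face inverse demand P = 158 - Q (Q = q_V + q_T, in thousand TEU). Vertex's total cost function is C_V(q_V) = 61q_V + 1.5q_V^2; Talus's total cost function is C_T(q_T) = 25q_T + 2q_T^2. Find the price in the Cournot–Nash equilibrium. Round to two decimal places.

122.93

Vertex's profit: π_V = (158 - Q)q_V - (61q_V + (3/2)q_V²). Setting ∂π_V/∂q_V = 0: 97 - 5q_V - (q_T) = 0.
Talus's first-order condition: 133 - 6q_T - (q_V) = 0.
So q_V = (97 - q_T)/5 and q_T = (133 - q_V)/6.
Substituting one into the other gives q_V = 449/29 and q_T = 568/29.
Total output Q = 1017/29, so price P = 158 - 1017/29 = 122.9310.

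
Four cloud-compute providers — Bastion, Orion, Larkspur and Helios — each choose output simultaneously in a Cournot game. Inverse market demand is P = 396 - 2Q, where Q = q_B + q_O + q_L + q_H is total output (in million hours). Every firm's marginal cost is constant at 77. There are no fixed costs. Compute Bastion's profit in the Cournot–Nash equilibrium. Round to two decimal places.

Each firm earns π_i = (396 - 2Q)q_i - 77q_i.
Setting ∂π_i/∂q_i = 0 with rivals' quantities fixed: 319 - 4q_i - 2·Σ_{j≠i} q_j = 0.
By symmetry each firm produces the same amount; substituting Σ_{j≠i} q_j = 3q_i yields q_i = 319/10.
Price P = 396 - 2·(638/5) = 704/5.
Bastion's profit: (704/5 - 77)·(319/10) = 2035.2200.

2035.22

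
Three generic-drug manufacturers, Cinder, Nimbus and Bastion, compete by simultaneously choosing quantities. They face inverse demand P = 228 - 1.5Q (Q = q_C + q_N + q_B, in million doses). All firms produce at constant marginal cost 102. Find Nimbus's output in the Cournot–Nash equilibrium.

A representative firm's profit is π_i = q_i(228 - 1.5Q) - 102q_i.
Setting ∂π_i/∂q_i = 0 with rivals' quantities fixed: 126 - 3q_i - (3/2)·Σ_{j≠i} q_j = 0.
By symmetry each firm produces the same amount; substituting Σ_{j≠i} q_j = 2q_i yields q_i = 126/6 = 21.

21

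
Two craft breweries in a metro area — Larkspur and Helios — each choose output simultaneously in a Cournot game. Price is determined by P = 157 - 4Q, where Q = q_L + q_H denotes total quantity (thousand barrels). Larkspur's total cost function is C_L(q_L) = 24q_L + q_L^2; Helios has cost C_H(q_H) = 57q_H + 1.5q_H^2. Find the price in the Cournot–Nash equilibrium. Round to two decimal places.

91.85

Larkspur's profit: π_L = (157 - 4Q)q_L - (24q_L + q_L²). Setting ∂π_L/∂q_L = 0: 133 - 10q_L - 4(q_H) = 0.
Helios's first-order condition: 100 - 11q_H - 4(q_L) = 0.
Rearranging gives the reaction functions q_L = (133 - 4q_H)/10 and q_H = (100 - 4q_L)/11.
Substituting one into the other gives q_L = 1063/94 and q_H = 234/47.
Total output Q = 1531/94, so price P = 157 - 4·(1531/94) = 91.8511.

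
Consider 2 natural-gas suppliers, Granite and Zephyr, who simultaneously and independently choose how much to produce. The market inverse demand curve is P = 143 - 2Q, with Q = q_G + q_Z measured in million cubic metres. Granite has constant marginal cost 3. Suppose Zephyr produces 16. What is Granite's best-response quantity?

With the rival's output fixed at 16, Granite's profit is π_G = (143 - 2·16 - 2q_G)q_G - (3q_G) = (111 - 2q_G)q_G - (3q_G).
∂π_G/∂q_G = 108 - 4q_G = 0, so q_G = 27.

27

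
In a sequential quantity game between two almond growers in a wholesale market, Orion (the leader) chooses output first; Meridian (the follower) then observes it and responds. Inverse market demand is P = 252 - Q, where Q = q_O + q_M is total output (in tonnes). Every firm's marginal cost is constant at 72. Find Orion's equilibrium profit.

Solve by backward induction. Given q_O, the follower Meridian maximises π_M = (252 - q_O - q_M)q_M - 72q_M.
Follower FOC: 180 - q_O - 2q_M = 0, so q_M(q_O) = (180 - q_O)/2.
Orion substitutes q_M(q_O) into its own profit: π_O = q_O(252 - q_O - (180 - q_O)/2) - 72q_O = (162 - (1/2)q_O)q_O - 72q_O.
The leader's first-order condition 90 - q_O = 0 yields q_O = 90.
Then q_M = (180 - 90)/2 = 45.
Price P = 252 - 135 = 117.
Orion's profit: (117 - 72)·90 = 4050.

4050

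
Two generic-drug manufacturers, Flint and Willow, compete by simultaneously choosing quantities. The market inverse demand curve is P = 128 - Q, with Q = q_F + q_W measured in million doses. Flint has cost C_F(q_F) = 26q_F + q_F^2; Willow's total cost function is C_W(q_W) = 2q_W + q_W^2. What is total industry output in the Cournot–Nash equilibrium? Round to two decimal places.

Flint's profit: π_F = (128 - Q)q_F - (26q_F + q_F²). Setting ∂π_F/∂q_F = 0: 102 - 4q_F - (q_W) = 0.
Willow's first-order condition: 126 - 4q_W - (q_F) = 0.
Rearranging gives the reaction functions q_F = (102 - q_W)/4 and q_W = (126 - q_F)/4.
Substituting one into the other gives q_F = 94/5 and q_W = 134/5.
Total output Q = 94/5 + 134/5 = 228/5.

45.60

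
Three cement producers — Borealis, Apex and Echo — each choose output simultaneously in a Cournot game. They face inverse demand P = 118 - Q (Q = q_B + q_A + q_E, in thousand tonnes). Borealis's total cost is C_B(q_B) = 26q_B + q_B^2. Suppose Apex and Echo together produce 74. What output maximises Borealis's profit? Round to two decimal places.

With rivals' combined output fixed at 74, Borealis's profit is π_B = (118 - 74 - q_B)q_B - (26q_B + q_B²) = (44 - q_B)q_B - (26q_B + q_B²).
∂π_B/∂q_B = 18 - 4q_B = 0, so q_B = 9/2.

4.50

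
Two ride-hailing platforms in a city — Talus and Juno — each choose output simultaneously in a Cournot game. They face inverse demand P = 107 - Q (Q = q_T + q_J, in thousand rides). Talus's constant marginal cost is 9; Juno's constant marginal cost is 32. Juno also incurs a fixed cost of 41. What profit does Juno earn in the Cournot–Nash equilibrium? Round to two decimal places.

259.44

Talus's profit: π_T = (107 - Q)q_T - (9q_T). Setting ∂π_T/∂q_T = 0: 98 - 2q_T - (q_J) = 0.
Juno's profit: π_J = (107 - Q)q_J - (32q_J). Setting ∂π_J/∂q_J = 0: 75 - 2q_J - (q_T) = 0.
Rearranging gives the reaction functions q_T = (98 - q_J)/2 and q_J = (75 - q_T)/2.
Solving the pair: q_T = 121/3, q_J = 52/3.
Price P = 107 - 173/3 = 148/3.
Juno's profit: (148/3 - 32)·(52/3) - 41 = 259.4444.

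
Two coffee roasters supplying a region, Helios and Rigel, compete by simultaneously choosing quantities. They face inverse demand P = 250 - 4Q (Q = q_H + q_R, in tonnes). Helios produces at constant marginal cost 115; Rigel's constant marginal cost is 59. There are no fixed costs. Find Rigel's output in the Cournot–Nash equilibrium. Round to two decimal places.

20.58

Helios's profit: π_H = (250 - 4Q)q_H - (115q_H). Setting ∂π_H/∂q_H = 0: 135 - 8q_H - 4(q_R) = 0.
Rigel's first-order condition: 191 - 8q_R - 4(q_H) = 0.
Best responses: q_H = (135 - 4q_R)/8, q_R = (191 - 4q_H)/8.
Solving the pair: q_H = 79/12, q_R = 247/12.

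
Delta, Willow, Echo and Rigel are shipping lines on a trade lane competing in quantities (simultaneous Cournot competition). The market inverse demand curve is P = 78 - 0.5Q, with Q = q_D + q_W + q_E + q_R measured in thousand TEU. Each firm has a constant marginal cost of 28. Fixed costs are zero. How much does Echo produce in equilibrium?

A representative firm's profit is π_i = q_i(78 - 0.5Q) - 28q_i.
First-order condition (treating rivals' output as given): 50 - q_i - (1/2)·Σ_{j≠i} q_j = 0.
By symmetry each firm produces the same amount; substituting Σ_{j≠i} q_j = 3q_i yields q_i = 50/(5/2) = 20.

20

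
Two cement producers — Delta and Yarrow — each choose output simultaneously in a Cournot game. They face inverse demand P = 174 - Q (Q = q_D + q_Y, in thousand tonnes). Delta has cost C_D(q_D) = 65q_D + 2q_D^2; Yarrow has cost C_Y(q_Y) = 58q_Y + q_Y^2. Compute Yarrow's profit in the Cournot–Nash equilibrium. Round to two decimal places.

1302.72

Delta's profit: π_D = (174 - Q)q_D - (65q_D + 2q_D²). Setting ∂π_D/∂q_D = 0: 109 - 6q_D - (q_Y) = 0.
Yarrow's first-order condition: 116 - 4q_Y - (q_D) = 0.
So q_D = (109 - q_Y)/6 and q_Y = (116 - q_D)/4.
Solving the pair: q_D = 320/23, q_Y = 587/23.
Price P = 174 - 907/23 = 134.5652.
Yarrow's profit: 134.5652·(587/23) - 58·(587/23) - (587/23)² = 1302.7183.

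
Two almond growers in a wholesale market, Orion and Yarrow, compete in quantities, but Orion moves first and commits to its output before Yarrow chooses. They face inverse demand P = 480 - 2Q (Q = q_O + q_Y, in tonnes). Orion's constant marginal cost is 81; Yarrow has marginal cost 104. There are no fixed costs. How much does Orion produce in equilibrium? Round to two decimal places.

105.50

Solve by backward induction. Given q_O, the follower Yarrow maximises π_Y = (480 - 2q_O - 2q_Y)q_Y - 104q_Y.
Setting the follower's marginal profit to zero, 376 - 2q_O - 4q_Y = 0, i.e. q_Y = (376 - 2q_O)/4.
The leader anticipates this reaction. Substituting into P = 480 - 2Q gives P = 292 - q_O, so π_O = (292 - q_O)q_O - 81q_O.
The leader's first-order condition 211 - 2q_O = 0 yields q_O = 211/2.
Then q_Y = (376 - 2·(211/2))/4 = 165/4.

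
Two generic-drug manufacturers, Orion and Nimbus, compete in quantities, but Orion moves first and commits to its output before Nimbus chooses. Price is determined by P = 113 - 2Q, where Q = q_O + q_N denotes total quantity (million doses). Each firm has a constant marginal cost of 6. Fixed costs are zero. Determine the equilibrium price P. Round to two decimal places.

Solve by backward induction. Given q_O, the follower Nimbus maximises π_N = (113 - 2q_O - 2q_N)q_N - 6q_N.
Setting the follower's marginal profit to zero, 107 - 2q_O - 4q_N = 0, i.e. q_N = (107 - 2q_O)/4.
Orion substitutes q_N(q_O) into its own profit: π_O = q_O(113 - 2q_O - (107 - 2q_O)/2) - 6q_O = (119/2 - q_O)q_O - 6q_O.
The leader's first-order condition 107/2 - 2q_O = 0 yields q_O = 107/4.
Then q_N = (107 - 2·(107/4))/4 = 107/8.
Total output Q = 321/8, so price P = 113 - 2·(321/8) = 131/4.

32.75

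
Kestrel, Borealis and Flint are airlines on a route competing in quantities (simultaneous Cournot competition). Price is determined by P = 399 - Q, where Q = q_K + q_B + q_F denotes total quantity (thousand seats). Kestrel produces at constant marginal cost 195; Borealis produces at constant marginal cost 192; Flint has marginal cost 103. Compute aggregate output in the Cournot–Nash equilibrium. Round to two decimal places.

176.75

Kestrel's profit: π_K = (399 - Q)q_K - (195q_K). Setting ∂π_K/∂q_K = 0: 204 - 2q_K - (q_B + q_F) = 0.
Borealis's first-order condition: 207 - 2q_B - (q_K + q_F) = 0.
Flint's first-order condition: 296 - 2q_F - (q_K + q_B) = 0.
Summing all 3 equations gives 707 − 4Q = 0, hence Q = 707/4.
Back-substituting: q_K = (204 − 707/4) = 109/4, q_B = (207 − 707/4) = 121/4, q_F = (296 − 707/4) = 477/4.
Total output Q = 109/4 + 121/4 + 477/4 = 707/4.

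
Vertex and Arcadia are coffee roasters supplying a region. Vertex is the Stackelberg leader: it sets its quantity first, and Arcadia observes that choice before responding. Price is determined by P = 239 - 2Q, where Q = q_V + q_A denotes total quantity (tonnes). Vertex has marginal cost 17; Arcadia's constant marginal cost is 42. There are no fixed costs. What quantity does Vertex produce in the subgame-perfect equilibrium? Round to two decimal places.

The follower Arcadia best-responds to any q_V: π_A = (239 - 2Q)q_A - 42q_A.
Setting the follower's marginal profit to zero, 197 - 2q_V - 4q_A = 0, i.e. q_A = (197 - 2q_V)/4.
Vertex substitutes q_A(q_V) into its own profit: π_V = q_V(239 - 2q_V - (197 - 2q_V)/2) - 17q_V = (281/2 - q_V)q_V - 17q_V.
Leader FOC: 247/2 - 2q_V = 0, so q_V = 247/4.
Then q_A = (197 - 2·(247/4))/4 = 147/8.

61.75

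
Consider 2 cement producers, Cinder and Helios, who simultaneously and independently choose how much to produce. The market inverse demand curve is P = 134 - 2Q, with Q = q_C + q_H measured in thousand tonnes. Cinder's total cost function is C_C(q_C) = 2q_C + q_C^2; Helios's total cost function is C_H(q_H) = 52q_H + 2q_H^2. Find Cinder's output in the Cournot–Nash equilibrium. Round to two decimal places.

Cinder's profit: π_C = (134 - 2Q)q_C - (2q_C + q_C²). Setting ∂π_C/∂q_C = 0: 132 - 6q_C - 2(q_H) = 0.
Helios's profit: π_H = (134 - 2Q)q_H - (52q_H + 2q_H²). Setting ∂π_H/∂q_H = 0: 82 - 8q_H - 2(q_C) = 0.
Rearranging gives the reaction functions q_C = (132 - 2q_H)/6 and q_H = (82 - 2q_C)/8.
Substituting one into the other gives q_C = 223/11 and q_H = 57/11.

20.27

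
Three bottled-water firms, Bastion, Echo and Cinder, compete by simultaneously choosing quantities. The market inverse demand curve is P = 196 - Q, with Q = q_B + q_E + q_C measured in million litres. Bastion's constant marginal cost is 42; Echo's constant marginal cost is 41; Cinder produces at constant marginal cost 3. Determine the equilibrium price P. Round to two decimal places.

Bastion's profit: π_B = (196 - Q)q_B - (42q_B). Setting ∂π_B/∂q_B = 0: 154 - 2q_B - (q_E + q_C) = 0.
Echo's profit: π_E = (196 - Q)q_E - (41q_E). Setting ∂π_E/∂q_E = 0: 155 - 2q_E - (q_B + q_C) = 0.
Cinder's first-order condition: 193 - 2q_C - (q_B + q_E) = 0.
Adding the 3 conditions: 502 − 2Q − 2Q = 0, i.e. Q = 251/2.
Back-substituting: q_B = (154 − 251/2) = 57/2, q_E = (155 − 251/2) = 59/2, q_C = (193 − 251/2) = 135/2.
Total output Q = 251/2, so price P = 196 - 251/2 = 141/2.

70.50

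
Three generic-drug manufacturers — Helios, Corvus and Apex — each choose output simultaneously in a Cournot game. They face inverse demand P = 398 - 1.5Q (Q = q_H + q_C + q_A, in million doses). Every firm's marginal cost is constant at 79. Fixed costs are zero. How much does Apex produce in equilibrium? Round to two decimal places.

53.17

A representative firm's profit is π_i = q_i(398 - 1.5Q) - 79q_i.
Setting ∂π_i/∂q_i = 0 with rivals' quantities fixed: 319 - 3q_i - (3/2)·Σ_{j≠i} q_j = 0.
With identical firms every q_j equals q_i, so Σ_{j≠i} q_j = 2q_i and 319 = 6q_i, giving q_i = 319/6.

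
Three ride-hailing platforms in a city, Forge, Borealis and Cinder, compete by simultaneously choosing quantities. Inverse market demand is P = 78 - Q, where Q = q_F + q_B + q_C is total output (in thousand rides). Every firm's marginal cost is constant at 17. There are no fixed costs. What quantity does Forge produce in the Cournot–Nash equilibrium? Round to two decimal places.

Each firm earns π_i = (78 - Q)q_i - 17q_i.
First-order condition (treating rivals' output as given): 61 - 2q_i - Σ_{j≠i} q_j = 0.
With identical firms every q_j equals q_i, so Σ_{j≠i} q_j = 2q_i and 61 = 4q_i, giving q_i = 61/4.

15.25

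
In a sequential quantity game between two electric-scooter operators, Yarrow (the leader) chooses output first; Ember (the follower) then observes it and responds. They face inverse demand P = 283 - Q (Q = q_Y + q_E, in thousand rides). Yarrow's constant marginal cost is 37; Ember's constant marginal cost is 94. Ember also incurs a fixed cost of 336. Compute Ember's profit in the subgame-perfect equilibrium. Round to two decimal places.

15.56

The follower Ember best-responds to any q_Y: π_E = (283 - Q)q_E - 94q_E.
Setting the follower's marginal profit to zero, 189 - q_Y - 2q_E = 0, i.e. q_E = (189 - q_Y)/2.
Yarrow substitutes q_E(q_Y) into its own profit: π_Y = q_Y(283 - q_Y - (189 - q_Y)/2) - 37q_Y = (377/2 - (1/2)q_Y)q_Y - 37q_Y.
The leader's first-order condition 303/2 - q_Y = 0 yields q_Y = 303/2.
Then q_E = (189 - 303/2)/2 = 75/4.
Price P = 283 - 681/4 = 451/4.
Ember's profit: (451/4 - 94)·(75/4) - 336 = 249/16.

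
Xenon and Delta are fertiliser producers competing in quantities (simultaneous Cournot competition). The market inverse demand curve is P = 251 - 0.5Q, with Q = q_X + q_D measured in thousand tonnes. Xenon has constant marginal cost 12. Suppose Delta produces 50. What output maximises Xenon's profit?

With the rival's output fixed at 50, Xenon's profit is π_X = (251 - (1/2)·50 - (1/2)q_X)q_X - (12q_X) = (226 - (1/2)q_X)q_X - (12q_X).
∂π_X/∂q_X = 214 - q_X = 0, so q_X = 214.

214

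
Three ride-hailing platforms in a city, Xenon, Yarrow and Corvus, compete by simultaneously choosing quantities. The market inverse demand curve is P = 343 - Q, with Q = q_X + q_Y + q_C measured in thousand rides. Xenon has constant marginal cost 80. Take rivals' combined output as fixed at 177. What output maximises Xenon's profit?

With rivals' combined output fixed at 177, Xenon's profit is π_X = (343 - 177 - q_X)q_X - (80q_X) = (166 - q_X)q_X - (80q_X).
∂π_X/∂q_X = 86 - 2q_X = 0, so q_X = 43.

43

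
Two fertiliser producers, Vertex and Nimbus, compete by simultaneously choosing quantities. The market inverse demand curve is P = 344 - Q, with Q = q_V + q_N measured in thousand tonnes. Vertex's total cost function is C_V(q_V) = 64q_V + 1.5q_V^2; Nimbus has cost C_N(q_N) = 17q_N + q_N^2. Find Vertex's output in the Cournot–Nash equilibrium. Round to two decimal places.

Vertex's profit: π_V = (344 - Q)q_V - (64q_V + (3/2)q_V²). Setting ∂π_V/∂q_V = 0: 280 - 5q_V - (q_N) = 0.
Nimbus's profit: π_N = (344 - Q)q_N - (17q_N + q_N²). Setting ∂π_N/∂q_N = 0: 327 - 4q_N - (q_V) = 0.
Best responses: q_V = (280 - q_N)/5, q_N = (327 - q_V)/4.
Solving the pair: q_V = 793/19, q_N = 1355/19.

41.74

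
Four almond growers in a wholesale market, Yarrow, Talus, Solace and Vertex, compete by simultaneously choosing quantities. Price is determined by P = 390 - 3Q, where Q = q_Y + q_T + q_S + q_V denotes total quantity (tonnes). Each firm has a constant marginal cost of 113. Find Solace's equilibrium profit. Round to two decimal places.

1023.05

A representative firm's profit is π_i = q_i(390 - 3Q) - 113q_i.
Setting ∂π_i/∂q_i = 0 with rivals' quantities fixed: 277 - 6q_i - 3·Σ_{j≠i} q_j = 0.
With identical firms every q_j equals q_i, so Σ_{j≠i} q_j = 3q_i and 277 = 15q_i, giving q_i = 277/15.
Price P = 390 - 3·(1108/15) = 842/5.
Solace's profit: (842/5 - 113)·(277/15) = 1023.0533.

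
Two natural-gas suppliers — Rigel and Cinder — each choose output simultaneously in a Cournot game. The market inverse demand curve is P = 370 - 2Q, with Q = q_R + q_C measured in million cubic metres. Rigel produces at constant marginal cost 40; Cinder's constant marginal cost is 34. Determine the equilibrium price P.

Rigel's profit: π_R = (370 - 2Q)q_R - (40q_R). Setting ∂π_R/∂q_R = 0: 330 - 4q_R - 2(q_C) = 0.
Cinder's profit: π_C = (370 - 2Q)q_C - (34q_C). Setting ∂π_C/∂q_C = 0: 336 - 4q_C - 2(q_R) = 0.
Best responses: q_R = (330 - 2q_C)/4, q_C = (336 - 2q_R)/4.
Substituting one into the other gives q_R = 54 and q_C = 57.
Total output Q = 111, so price P = 370 - 2·111 = 148.

148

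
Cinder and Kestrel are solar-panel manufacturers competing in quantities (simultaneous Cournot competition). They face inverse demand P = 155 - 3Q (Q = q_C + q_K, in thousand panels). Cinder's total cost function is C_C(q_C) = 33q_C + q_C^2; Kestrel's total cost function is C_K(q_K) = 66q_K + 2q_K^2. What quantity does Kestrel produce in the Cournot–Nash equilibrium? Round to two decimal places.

Cinder's profit: π_C = (155 - 3Q)q_C - (33q_C + q_C²). Setting ∂π_C/∂q_C = 0: 122 - 8q_C - 3(q_K) = 0.
Kestrel's first-order condition: 89 - 10q_K - 3(q_C) = 0.
Best responses: q_C = (122 - 3q_K)/8, q_K = (89 - 3q_C)/10.
Solving the pair: q_C = 953/71, q_K = 346/71.

4.87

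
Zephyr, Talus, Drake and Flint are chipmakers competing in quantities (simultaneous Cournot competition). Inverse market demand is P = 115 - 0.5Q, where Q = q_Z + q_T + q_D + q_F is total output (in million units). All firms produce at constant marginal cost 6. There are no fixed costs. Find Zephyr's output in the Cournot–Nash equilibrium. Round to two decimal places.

Each firm earns π_i = (115 - 0.5Q)q_i - 6q_i.
Setting ∂π_i/∂q_i = 0 with rivals' quantities fixed: 109 - q_i - (1/2)·Σ_{j≠i} q_j = 0.
By symmetry each firm produces the same amount; substituting Σ_{j≠i} q_j = 3q_i yields q_i = 109/(5/2) = 218/5.

43.60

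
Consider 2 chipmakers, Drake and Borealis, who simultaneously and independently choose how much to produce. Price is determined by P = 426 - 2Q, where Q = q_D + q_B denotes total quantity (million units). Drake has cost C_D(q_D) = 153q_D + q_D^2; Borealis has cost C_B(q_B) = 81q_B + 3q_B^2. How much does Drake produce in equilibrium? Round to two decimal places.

Drake's profit: π_D = (426 - 2Q)q_D - (153q_D + q_D²). Setting ∂π_D/∂q_D = 0: 273 - 6q_D - 2(q_B) = 0.
Borealis's profit: π_B = (426 - 2Q)q_B - (81q_B + 3q_B²). Setting ∂π_B/∂q_B = 0: 345 - 10q_B - 2(q_D) = 0.
Best responses: q_D = (273 - 2q_B)/6, q_B = (345 - 2q_D)/10.
Solving the pair: q_D = 255/7, q_B = 381/14.

36.43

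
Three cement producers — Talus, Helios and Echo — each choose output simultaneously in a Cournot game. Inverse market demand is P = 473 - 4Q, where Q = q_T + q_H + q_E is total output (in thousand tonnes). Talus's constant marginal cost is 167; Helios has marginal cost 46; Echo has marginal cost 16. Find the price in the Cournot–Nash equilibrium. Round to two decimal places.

Talus's profit: π_T = (473 - 4Q)q_T - (167q_T). Setting ∂π_T/∂q_T = 0: 306 - 8q_T - 4(q_H + q_E) = 0.
Helios's profit: π_H = (473 - 4Q)q_H - (46q_H). Setting ∂π_H/∂q_H = 0: 427 - 8q_H - 4(q_T + q_E) = 0.
Echo's profit: π_E = (473 - 4Q)q_E - (16q_E). Setting ∂π_E/∂q_E = 0: 457 - 8q_E - 4(q_T + q_H) = 0.
Adding the 3 first-order conditions: 1190 − 16Q = 0, so Q = 595/8.
Back-substituting: q_T = (306 − 595/2)/4 = 17/8, q_H = (427 − 595/2)/4 = 259/8, q_E = (457 − 595/2)/4 = 319/8.
Total output Q = 595/8, so price P = 473 - 4·(595/8) = 351/2.

175.50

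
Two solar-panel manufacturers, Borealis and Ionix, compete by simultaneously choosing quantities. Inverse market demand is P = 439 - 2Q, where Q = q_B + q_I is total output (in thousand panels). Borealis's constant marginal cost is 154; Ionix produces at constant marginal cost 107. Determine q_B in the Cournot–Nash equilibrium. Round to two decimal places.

39.67

Borealis's profit: π_B = (439 - 2Q)q_B - (154q_B). Setting ∂π_B/∂q_B = 0: 285 - 4q_B - 2(q_I) = 0.
Ionix's profit: π_I = (439 - 2Q)q_I - (107q_I). Setting ∂π_I/∂q_I = 0: 332 - 4q_I - 2(q_B) = 0.
Best responses: q_B = (285 - 2q_I)/4, q_I = (332 - 2q_B)/4.
Substituting one into the other gives q_B = 119/3 and q_I = 379/6.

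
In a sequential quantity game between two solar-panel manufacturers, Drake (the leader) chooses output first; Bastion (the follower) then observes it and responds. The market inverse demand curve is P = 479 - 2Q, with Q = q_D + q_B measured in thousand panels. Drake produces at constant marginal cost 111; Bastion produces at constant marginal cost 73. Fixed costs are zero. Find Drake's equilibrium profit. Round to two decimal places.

The follower Bastion best-responds to any q_D: π_B = (479 - 2Q)q_B - 73q_B.
Setting the follower's marginal profit to zero, 406 - 2q_D - 4q_B = 0, i.e. q_B = (406 - 2q_D)/4.
The leader anticipates this reaction. Substituting into P = 479 - 2Q gives P = 276 - q_D, so π_D = (276 - q_D)q_D - 111q_D.
The leader's first-order condition 165 - 2q_D = 0 yields q_D = 165/2.
Then q_B = (406 - 2·(165/2))/4 = 241/4.
Price P = 479 - 2·(571/4) = 387/2.
Drake's profit: (387/2 - 111)·(165/2) = 6806.2500.

6806.25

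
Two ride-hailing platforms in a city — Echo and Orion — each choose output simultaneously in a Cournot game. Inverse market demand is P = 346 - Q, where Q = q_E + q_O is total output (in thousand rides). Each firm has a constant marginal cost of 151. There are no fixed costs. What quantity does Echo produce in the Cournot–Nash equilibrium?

65

A representative firm's profit is π_i = q_i(346 - Q) - 151q_i.
First-order condition (treating rivals' output as given): 195 - 2q_i - q_j = 0.
By symmetry each firm produces the same amount; substituting q_j = q_i yields q_i = 195/3 = 65.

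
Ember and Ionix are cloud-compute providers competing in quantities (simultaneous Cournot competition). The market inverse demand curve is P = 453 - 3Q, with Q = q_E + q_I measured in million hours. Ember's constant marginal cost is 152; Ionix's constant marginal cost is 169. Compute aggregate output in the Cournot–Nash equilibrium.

Ember's profit: π_E = (453 - 3Q)q_E - (152q_E). Setting ∂π_E/∂q_E = 0: 301 - 6q_E - 3(q_I) = 0.
Ionix's first-order condition: 284 - 6q_I - 3(q_E) = 0.
So q_E = (301 - 3q_I)/6 and q_I = (284 - 3q_E)/6.
Solving the pair: q_E = 106/3, q_I = 89/3.
Total output Q = 106/3 + 89/3 = 65.

65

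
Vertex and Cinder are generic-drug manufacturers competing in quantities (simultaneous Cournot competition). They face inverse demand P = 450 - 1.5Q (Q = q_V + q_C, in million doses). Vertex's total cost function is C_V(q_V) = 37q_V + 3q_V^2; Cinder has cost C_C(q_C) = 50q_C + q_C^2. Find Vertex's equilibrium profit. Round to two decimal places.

Vertex's profit: π_V = (450 - 1.5Q)q_V - (37q_V + 3q_V²). Setting ∂π_V/∂q_V = 0: 413 - 9q_V - (3/2)(q_C) = 0.
Cinder's first-order condition: 400 - 5q_C - (3/2)(q_V) = 0.
So q_V = (413 - (3/2)q_C)/9 and q_C = (400 - (3/2)q_V)/5.
Substituting one into the other gives q_V = 34.2690 and q_C = 69.7193.
Price P = 450 - (3/2)·103.9883 = 294.0175.
Vertex's profit: 294.0175·34.2690 - 37·34.2690 - 3·34.2690² = 5284.6414.

5284.64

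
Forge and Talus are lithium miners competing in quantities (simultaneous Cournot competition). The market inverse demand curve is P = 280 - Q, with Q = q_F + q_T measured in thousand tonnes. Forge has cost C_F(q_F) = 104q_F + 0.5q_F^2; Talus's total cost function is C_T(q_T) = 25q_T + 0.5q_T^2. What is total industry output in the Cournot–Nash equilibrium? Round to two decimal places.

107.75

Forge's profit: π_F = (280 - Q)q_F - (104q_F + (1/2)q_F²). Setting ∂π_F/∂q_F = 0: 176 - 3q_F - (q_T) = 0.
Talus's first-order condition: 255 - 3q_T - (q_F) = 0.
So q_F = (176 - q_T)/3 and q_T = (255 - q_F)/3.
Solving the pair: q_F = 273/8, q_T = 589/8.
Total output Q = 273/8 + 589/8 = 431/4.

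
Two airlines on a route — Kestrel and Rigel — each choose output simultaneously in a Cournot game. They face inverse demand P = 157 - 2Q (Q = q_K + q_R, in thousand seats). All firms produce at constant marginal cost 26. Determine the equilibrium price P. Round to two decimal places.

A representative firm's profit is π_i = q_i(157 - 2Q) - 26q_i.
First-order condition (treating rivals' output as given): 131 - 4q_i - 2q_j = 0.
By symmetry each firm produces the same amount; substituting q_j = q_i yields q_i = 131/6.
Total output Q = 131/3, so price P = 157 - 2·(131/3) = 209/3.

69.67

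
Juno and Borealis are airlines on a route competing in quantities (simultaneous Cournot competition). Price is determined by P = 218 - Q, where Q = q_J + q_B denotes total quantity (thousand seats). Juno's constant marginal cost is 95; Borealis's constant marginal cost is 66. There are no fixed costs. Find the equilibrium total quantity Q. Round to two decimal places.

Juno's profit: π_J = (218 - Q)q_J - (95q_J). Setting ∂π_J/∂q_J = 0: 123 - 2q_J - (q_B) = 0.
Borealis's first-order condition: 152 - 2q_B - (q_J) = 0.
So q_J = (123 - q_B)/2 and q_B = (152 - q_J)/2.
Solving the pair: q_J = 94/3, q_B = 181/3.
Total output Q = 94/3 + 181/3 = 275/3.

91.67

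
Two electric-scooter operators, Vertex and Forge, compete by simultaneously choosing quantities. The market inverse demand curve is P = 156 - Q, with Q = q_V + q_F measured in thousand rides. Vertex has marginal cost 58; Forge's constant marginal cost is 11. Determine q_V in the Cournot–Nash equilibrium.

Vertex's profit: π_V = (156 - Q)q_V - (58q_V). Setting ∂π_V/∂q_V = 0: 98 - 2q_V - (q_F) = 0.
Forge's first-order condition: 145 - 2q_F - (q_V) = 0.
Best responses: q_V = (98 - q_F)/2, q_F = (145 - q_V)/2.
Solving the pair: q_V = 17, q_F = 64.

17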